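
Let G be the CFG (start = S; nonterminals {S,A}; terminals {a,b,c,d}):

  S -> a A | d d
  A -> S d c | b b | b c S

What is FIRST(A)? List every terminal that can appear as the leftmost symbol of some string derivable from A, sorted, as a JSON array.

FIRST sets, iterate to fixpoint:
pass 1:
  A via A→b b: +{b}
  S via S→a A: +{a}
  S via S→d d: +{d}
  FIRST[S]={a,d}  FIRST[A]={b}
pass 2:
  A via A→S d c: +{a,d}
  FIRST[S]={a,d}  FIRST[A]={a,b,d}
pass 3: — fixpoint
  FIRST[S]={a,d}  FIRST[A]={a,b,d}

FIRST(A) = ["a", "b", "d"]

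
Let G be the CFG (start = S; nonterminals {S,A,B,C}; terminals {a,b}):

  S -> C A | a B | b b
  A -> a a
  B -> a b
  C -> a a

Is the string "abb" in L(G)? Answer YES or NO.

Convert to CNF:
  S -> C A | T0 B | T1 T1
  A -> T0 T0
  B -> T0 T1
  C -> T0 T0
  T0 -> a
  T1 -> b

Fill CYK table bottom-up:
  cell(0,0) a: {T0}  orig:{}
  cell(1,1) b: {T1}  orig:{}
  cell(2,2) b: {T1}  orig:{}
  cell(0,1) ab: {B}
  cell(1,2) bb: {S}
  cell(0,2) abb: ∅

S ∉ T[0,2] ⇒ NO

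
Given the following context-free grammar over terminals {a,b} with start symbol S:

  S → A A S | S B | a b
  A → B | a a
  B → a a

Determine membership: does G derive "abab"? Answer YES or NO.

CNF form of G:
  S -> A X2 | S B | T0 T1
  A -> T0 T0
  B -> T0 T0
  T0 -> a
  T1 -> b
  X2 -> A S

Fill CYK table bottom-up:
  cell(0,0) a: {T0}  orig:{}
  cell(1,1) b: {T1}  orig:{}
  cell(2,2) a: {T0}  orig:{}
  cell(3,3) b: {T1}  orig:{}
  cell(0,1) ab: {S}
  cell(1,2) ba: ∅
  cell(2,3) ab: {S}
  cell(0,2) aba: ∅
  cell(1,3) bab: ∅
  cell(0,3) abab: ∅

S ∉ T[0,3] ⇒ NO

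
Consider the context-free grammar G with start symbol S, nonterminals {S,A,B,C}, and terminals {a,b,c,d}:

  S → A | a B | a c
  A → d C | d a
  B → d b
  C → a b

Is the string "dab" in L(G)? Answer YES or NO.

CNF form of G:
  S -> T0 C | T0 T1 | T1 B | T1 T3
  A -> T0 C | T0 T1
  B -> T0 T2
  C -> T1 T2
  T0 -> d
  T1 -> a
  T2 -> b
  T3 -> c

CYK fill:
  [0..0]={T0}  "d"  orig:{}
  [1..1]={T1}  "a"  orig:{}
  [2..2]={T2}  "b"  orig:{}
  [0..1]={A,S}  "da"
  [1..2]={C}  "ab"
  [0..2]={A,S}  "dab"

S ∈ T[0,2] ⇒ YES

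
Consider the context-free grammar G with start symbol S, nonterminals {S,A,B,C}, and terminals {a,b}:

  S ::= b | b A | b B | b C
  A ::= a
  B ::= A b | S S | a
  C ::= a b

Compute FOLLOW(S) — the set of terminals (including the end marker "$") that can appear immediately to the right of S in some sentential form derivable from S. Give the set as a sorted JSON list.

Compute FIRST by fixpoint:
pass 1:
  A via A→a: +{a}
  B via B→A b: +{a}
  C via C→a b: +{a}
  S via S→b: +{b}
  FIRST[S]={b}  FIRST[A]={a}  FIRST[B]={a}  FIRST[C]={a}
pass 2:
  B via B→S S: +{b}
  FIRST[S]={b}  FIRST[A]={a}  FIRST[B]={a,b}  FIRST[C]={a}
pass 3: done
  FIRST[S]={b}  FIRST[A]={a}  FIRST[B]={a,b}  FIRST[C]={a}

FOLLOW iteration:
seed FOLLOW(S) with $
iter 1:
  B→A b: FOLLOW(A) ⊇ FIRST(b) = {b}; new: +{b}
  B→S S: FOLLOW(S) ⊇ FIRST(S) = {b}; new: +{b}
  S→b A: FOLLOW(A) ⊇ FOLLOW(S) ⊇ {$,b}; new: +{$}
  S→b B: FOLLOW(B) ⊇ FOLLOW(S) ⊇ {$,b}; new: +{$,b}
  S→b C: FOLLOW(C) ⊇ FOLLOW(S) ⊇ {$,b}; new: +{$,b}
  FOLLOW(S)={$,b}  FOLLOW(A)={$,b}  FOLLOW(B)={$,b}  FOLLOW(C)={$,b}
iter 2: done
  FOLLOW(S)={$,b}  FOLLOW(A)={$,b}  FOLLOW(B)={$,b}  FOLLOW(C)={$,b}

FOLLOW(S) = ["$", "b"]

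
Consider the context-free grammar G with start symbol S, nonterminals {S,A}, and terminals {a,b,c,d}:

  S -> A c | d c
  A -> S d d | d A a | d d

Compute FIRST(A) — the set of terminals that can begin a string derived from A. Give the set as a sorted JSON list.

FIRST iteration:
[1]
  A via A→d A a: +{d}
  S via S→A c: +{d}
  FIRST[S]={d}  FIRST[A]={d}
[2] (stable)
  FIRST[S]={d}  FIRST[A]={d}

FIRST(A) = ["d"]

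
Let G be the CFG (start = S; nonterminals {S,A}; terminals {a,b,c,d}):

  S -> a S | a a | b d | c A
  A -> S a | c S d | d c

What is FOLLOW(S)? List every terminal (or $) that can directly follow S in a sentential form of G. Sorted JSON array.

FIRST iteration:
round 1:
  A via A→c S d: +{c}
  A via A→d c: +{d}
  S via S→a S: +{a}
  S via S→b d: +{b}
  S via S→c A: +{c}
  S: {a,b,c}  A: {c,d}
round 2:
  A via A→S a: +{a,b}
  S: {a,b,c}  A: {a,b,c,d}
round 3: done
  S: {a,b,c}  A: {a,b,c,d}

Compute FOLLOW by fixpoint:
initialize: $ ∈ FOLLOW(S)
iter 1:
  A→S a: FOLLOW(S) ⊇ FIRST(a) = {a}; new: +{a}
  A→c S d: FOLLOW(S) ⊇ FIRST(d) = {d}; new: +{d}
  S→c A: FOLLOW(A) ⊇ FOLLOW(S) ⊇ {$,a,d}; new: +{$,a,d}
  FOLLOW(S)={$,a,d}  FOLLOW(A)={$,a,d}
iter 2: — fixpoint
  FOLLOW(S)={$,a,d}  FOLLOW(A)={$,a,d}

FOLLOW(S) = ["$", "a", "d"]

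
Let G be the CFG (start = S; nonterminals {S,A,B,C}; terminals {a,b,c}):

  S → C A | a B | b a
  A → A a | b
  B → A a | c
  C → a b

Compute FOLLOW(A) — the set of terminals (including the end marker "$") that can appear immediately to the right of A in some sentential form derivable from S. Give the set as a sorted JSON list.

FIRST iteration:
[1]
  A via A→b: +{b}
  B via B→A a: +{b}
  B via B→c: +{c}
  C via C→a b: +{a}
  S via S→C A: +{a}
  S via S→b a: +{b}
  S: {a,b}  A: {b}  B: {b,c}  C: {a}
[2] done
  S: {a,b}  A: {b}  B: {b,c}  C: {a}

FOLLOW sets:
initialize: $ ∈ FOLLOW(S)
round 1:
  A→A a: FOLLOW(A) ⊇ FIRST(a) = {a}; new: +{a}
  S→C A: FOLLOW(C) ⊇ FIRST(A) = {b}; new: +{b}
  S→C A: FOLLOW(A) ⊇ FOLLOW(S) ⊇ {$}; new: +{$}
  S→a B: FOLLOW(B) ⊇ FOLLOW(S) ⊇ {$}; new: +{$}
  FOLLOW[S]={$}  FOLLOW[A]={$,a}  FOLLOW[B]={$}  FOLLOW[C]={b}
round 2: (stable)
  FOLLOW[S]={$}  FOLLOW[A]={$,a}  FOLLOW[B]={$}  FOLLOW[C]={b}

FOLLOW(A) = ["$", "a"]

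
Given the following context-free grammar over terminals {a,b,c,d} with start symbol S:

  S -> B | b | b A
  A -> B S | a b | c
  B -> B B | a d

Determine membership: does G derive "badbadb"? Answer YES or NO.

Convert to CNF:
  S -> B B | T0 T2 | T1 A | b
  A -> B S | T0 T1 | c
  B -> B B | T0 T2
  T0 -> a
  T1 -> b
  T2 -> d

CYK table (by increasing span):
  T[0,0] 'b' = {S,T1}  orig:{S}
  T[1,1] 'a' = {T0}  orig:{}
  T[2,2] 'd' = {T2}  orig:{}
  T[3,3] 'b' = {S,T1}  orig:{S}
  T[4,4] 'a' = {T0}  orig:{}
  T[5,5] 'd' = {T2}  orig:{}
  T[6,6] 'b' = {S,T1}  orig:{S}
  T[0,1] 'ba' = ∅
  T[1,2] 'ad' = {B,S}
  T[2,3] 'db' = ∅
  T[3,4] 'ba' = ∅
  T[4,5] 'ad' = {B,S}
  T[5,6] 'db' = ∅
  T[0,2] 'bad' = ∅
  T[1,3] 'adb' = {A}
  T[2,4] 'dba' = ∅
  T[3,5] 'bad' = ∅
  T[4,6] 'adb' = {A}
  T[0,3] 'badb' = {S}
  T[1,4] 'adba' = ∅
  T[2,5] 'dbad' = ∅
  T[3,6] 'badb' = {S}
  T[0,4] 'badba' = ∅
  T[1,5] 'adbad' = ∅
  T[2,6] 'dbadb' = ∅
  T[0,5] 'badbad' = ∅
  T[1,6] 'adbadb' = {A}
  T[0,6] 'badbadb' = {S}

S ∈ T[0,6] ⇒ YES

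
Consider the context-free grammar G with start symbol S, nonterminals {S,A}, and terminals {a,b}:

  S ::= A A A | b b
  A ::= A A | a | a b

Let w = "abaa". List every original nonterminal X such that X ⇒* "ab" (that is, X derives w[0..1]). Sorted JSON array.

Convert to CNF:
  S -> A X2 | T1 T1
  A -> A A | T0 T1 | a
  T0 -> a
  T1 -> b
  X2 -> A A

Fill CYK table bottom-up (cells [i..j] with 0 ≤ i ≤ j ≤ 1 only):
  cell(0,0) a: {A,T0}  orig:{A}
  cell(1,1) b: {T1}  orig:{}
  cell(0,1) ab: {A}

Original NTs in T[0,1] deriving "ab": ["A"]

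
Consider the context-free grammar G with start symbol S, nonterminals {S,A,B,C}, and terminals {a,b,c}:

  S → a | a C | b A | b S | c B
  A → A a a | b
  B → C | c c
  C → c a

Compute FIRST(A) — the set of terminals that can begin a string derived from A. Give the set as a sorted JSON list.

FIRST iteration:
[1]
  A via A→b: +{b}
  B via B→c c: +{c}
  C via C→c a: +{c}
  S via S→a: +{a}
  S via S→b A: +{b}
  S via S→c B: +{c}
  FIRST[S]={a,b,c}  FIRST[A]={b}  FIRST[B]={c}  FIRST[C]={c}
[2] (no change)
  FIRST[S]={a,b,c}  FIRST[A]={b}  FIRST[B]={c}  FIRST[C]={c}

FIRST(A) = ["b"]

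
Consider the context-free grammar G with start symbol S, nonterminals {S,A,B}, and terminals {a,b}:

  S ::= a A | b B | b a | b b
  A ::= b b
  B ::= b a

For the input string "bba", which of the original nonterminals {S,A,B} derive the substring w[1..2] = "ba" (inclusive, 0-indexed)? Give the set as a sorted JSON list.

Convert to CNF:
  S -> T0 B | T0 T0 | T0 T1 | T1 A
  A -> T0 T0
  B -> T0 T1
  T0 -> b
  T1 -> a

Fill CYK table bottom-up — only the sub-triangle for w[1..2]:
  [1..1]={T0}  "b"  orig:{}
  [2..2]={T1}  "a"  orig:{}
  [1..2]={B,S}  "ba"

Original NTs in T[1,2] deriving "ba": ["B", "S"]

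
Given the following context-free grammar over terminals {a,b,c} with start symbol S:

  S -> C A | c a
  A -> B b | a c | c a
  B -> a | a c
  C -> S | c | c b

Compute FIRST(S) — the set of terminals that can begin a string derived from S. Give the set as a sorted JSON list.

FIRST sets, iterate to fixpoint:
[1]
  A via A→a c: +{a}
  A via A→c a: +{c}
  B via B→a: +{a}
  C via C→c: +{c}
  S via S→C A: +{c}
  FIRST(S)={c}  FIRST(A)={a,c}  FIRST(B)={a}  FIRST(C)={c}
[2] (no change)
  FIRST(S)={c}  FIRST(A)={a,c}  FIRST(B)={a}  FIRST(C)={c}

FIRST(S) = ["c"]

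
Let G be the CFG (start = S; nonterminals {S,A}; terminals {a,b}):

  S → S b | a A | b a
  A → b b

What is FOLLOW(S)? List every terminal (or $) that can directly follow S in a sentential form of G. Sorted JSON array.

FIRST sets, iterate to fixpoint:
[1]
  A via A→b b: +{b}
  S via S→a A: +{a}
  S via S→b a: +{b}
  FIRST[S]={a,b}  FIRST[A]={b}
[2] — fixpoint
  FIRST[S]={a,b}  FIRST[A]={b}

FOLLOW sets:
seed FOLLOW(S) with $
iter 1:
  S→S b: FOLLOW(S) ⊇ FIRST(b) = {b}; new: +{b}
  S→a A: FOLLOW(A) ⊇ FOLLOW(S) ⊇ {$,b}; new: +{$,b}
  FOLLOW(S)={$,b}  FOLLOW(A)={$,b}
iter 2: — fixpoint
  FOLLOW(S)={$,b}  FOLLOW(A)={$,b}

FOLLOW(S) = ["$", "b"]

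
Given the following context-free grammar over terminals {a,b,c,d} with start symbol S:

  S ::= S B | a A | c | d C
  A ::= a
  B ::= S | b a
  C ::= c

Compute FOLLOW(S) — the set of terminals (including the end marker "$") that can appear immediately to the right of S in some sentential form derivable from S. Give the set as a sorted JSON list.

Compute FIRST by fixpoint:
iter 1:
  A via A→a: +{a}
  B via B→b a: +{b}
  C via C→c: +{c}
  S via S→a A: +{a}
  S via S→c: +{c}
  S via S→d C: +{d}
  S: {a,c,d}  A: {a}  B: {b}  C: {c}
iter 2:
  B via B→S: +{a,c,d}
  S: {a,c,d}  A: {a}  B: {a,b,c,d}  C: {c}
iter 3: — fixpoint
  S: {a,c,d}  A: {a}  B: {a,b,c,d}  C: {c}

Compute FOLLOW by fixpoint:
FOLLOW(S) := {$}
round 1:
  S→S B: FOLLOW(S) ⊇ FIRST(B) = {a,b,c,d}; new: +{a,b,c,d}
  S→S B: FOLLOW(B) ⊇ FOLLOW(S) ⊇ {$,a,b,c,d}; new: +{$,a,b,c,d}
  S→a A: FOLLOW(A) ⊇ FOLLOW(S) ⊇ {$,a,b,c,d}; new: +{$,a,b,c,d}
  S→d C: FOLLOW(C) ⊇ FOLLOW(S) ⊇ {$,a,b,c,d}; new: +{$,a,b,c,d}
  S: {$,a,b,c,d}  A: {$,a,b,c,d}  B: {$,a,b,c,d}  C: {$,a,b,c,d}
round 2: (no change)
  S: {$,a,b,c,d}  A: {$,a,b,c,d}  B: {$,a,b,c,d}  C: {$,a,b,c,d}

FOLLOW(S) = ["$", "a", "b", "c", "d"]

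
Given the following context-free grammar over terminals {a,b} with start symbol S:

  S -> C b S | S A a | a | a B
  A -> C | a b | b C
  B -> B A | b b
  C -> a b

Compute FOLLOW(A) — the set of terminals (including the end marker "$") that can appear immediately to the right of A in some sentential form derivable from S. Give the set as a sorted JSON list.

FIRST iteration:
pass 1:
  A via A→a b: +{a}
  A via A→b C: +{b}
  B via B→b b: +{b}
  C via C→a b: +{a}
  S via S→C b S: +{a}
  FIRST[S]={a}  FIRST[A]={a,b}  FIRST[B]={b}  FIRST[C]={a}
pass 2: — fixpoint
  FIRST[S]={a}  FIRST[A]={a,b}  FIRST[B]={b}  FIRST[C]={a}

Compute FOLLOW by fixpoint:
initialize: $ ∈ FOLLOW(S)
round 1:
  B→B A: FOLLOW(B) ⊇ FIRST(A) = {a,b}; new: +{a,b}
  B→B A: FOLLOW(A) ⊇ FOLLOW(B) ⊇ {a,b}; new: +{a,b}
  S→C b S: FOLLOW(C) ⊇ FIRST(b) = {b}; new: +{b}
  S→S A a: FOLLOW(S) ⊇ FIRST(A) = {a,b}; new: +{a,b}
  S→a B: FOLLOW(B) ⊇ FOLLOW(S) ⊇ {$,a,b}; new: +{$}
  S: {$,a,b}  A: {a,b}  B: {$,a,b}  C: {b}
round 2:
  A→C: FOLLOW(C) ⊇ FOLLOW(A) ⊇ {a,b}; new: +{a}
  B→B A: FOLLOW(A) ⊇ FOLLOW(B) ⊇ {$,a,b}; new: +{$}
  S: {$,a,b}  A: {$,a,b}  B: {$,a,b}  C: {a,b}
round 3:
  A→C: FOLLOW(C) ⊇ FOLLOW(A) ⊇ {$,a,b}; new: +{$}
  S: {$,a,b}  A: {$,a,b}  B: {$,a,b}  C: {$,a,b}
round 4: — fixpoint
  S: {$,a,b}  A: {$,a,b}  B: {$,a,b}  C: {$,a,b}

FOLLOW(A) = ["$", "a", "b"]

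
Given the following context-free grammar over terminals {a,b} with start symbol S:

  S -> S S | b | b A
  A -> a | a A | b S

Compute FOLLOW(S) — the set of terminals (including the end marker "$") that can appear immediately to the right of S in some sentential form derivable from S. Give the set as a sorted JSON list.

FIRST sets, iterate to fixpoint:
pass 1:
  A via A→a: +{a}
  A via A→b S: +{b}
  S via S→b: +{b}
  FIRST[S]={b}  FIRST[A]={a,b}
pass 2: (no change)
  FIRST[S]={b}  FIRST[A]={a,b}

FOLLOW sets:
FOLLOW(S) := {$}
pass 1:
  S→S S: FOLLOW(S) ⊇ FIRST(S) = {b}; new: +{b}
  S→b A: FOLLOW(A) ⊇ FOLLOW(S) ⊇ {$,b}; new: +{$,b}
  S: {$,b}  A: {$,b}
pass 2: (stable)
  S: {$,b}  A: {$,b}

FOLLOW(S) = ["$", "b"]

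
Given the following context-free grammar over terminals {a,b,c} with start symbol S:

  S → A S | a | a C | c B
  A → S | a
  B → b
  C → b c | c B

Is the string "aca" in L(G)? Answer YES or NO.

CNF form of G:
  S -> A S | T0 C | T1 B | a
  A -> A S | T0 C | T1 B | a
  B -> b
  C -> T1 B | T2 T1
  T0 -> a
  T1 -> c
  T2 -> b

Fill CYK table bottom-up:
  T[0,0] 'a' = {A,S,T0}  orig:{A,S}
  T[1,1] 'c' = {T1}  orig:{}
  T[2,2] 'a' = {A,S,T0}  orig:{A,S}
  T[0,1] 'ac' = ∅
  T[1,2] 'ca' = ∅
  T[0,2] 'aca' = ∅

S ∉ T[0,2] ⇒ NO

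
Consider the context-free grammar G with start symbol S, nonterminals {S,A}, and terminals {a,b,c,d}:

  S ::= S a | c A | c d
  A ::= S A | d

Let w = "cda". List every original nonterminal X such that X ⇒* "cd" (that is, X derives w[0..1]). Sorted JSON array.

Convert to CNF:
  S -> S T0 | T1 A | T1 T2
  A -> S A | d
  T0 -> a
  T1 -> c
  T2 -> d

CYK table (by increasing span) — only the sub-triangle for w[0..1]:
  cell(0,0) c: {T1}  orig:{}
  cell(1,1) d: {A,T2}  orig:{A}
  cell(0,1) cd: {S}

Original NTs in T[0,1] deriving "cd": ["S"]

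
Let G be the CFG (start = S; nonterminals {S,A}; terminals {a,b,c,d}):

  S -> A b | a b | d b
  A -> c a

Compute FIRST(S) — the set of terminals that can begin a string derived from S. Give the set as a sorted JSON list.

FIRST iteration:
pass 1:
  A via A→c a: +{c}
  S via S→A b: +{c}
  S via S→a b: +{a}
  S via S→d b: +{d}
  FIRST(S)={a,c,d}  FIRST(A)={c}
pass 2: — fixpoint
  FIRST(S)={a,c,d}  FIRST(A)={c}

FIRST(S) = ["a", "c", "d"]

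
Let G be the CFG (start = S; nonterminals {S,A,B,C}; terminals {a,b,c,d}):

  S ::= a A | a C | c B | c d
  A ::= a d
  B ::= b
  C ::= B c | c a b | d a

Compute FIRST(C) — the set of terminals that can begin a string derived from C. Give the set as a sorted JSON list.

Compute FIRST by fixpoint:
pass 1:
  A via A→a d: +{a}
  B via B→b: +{b}
  C via C→B c: +{b}
  C via C→c a b: +{c}
  C via C→d a: +{d}
  S via S→a A: +{a}
  S via S→c B: +{c}
  FIRST(S)={a,c}  FIRST(A)={a}  FIRST(B)={b}  FIRST(C)={b,c,d}
pass 2: (stable)
  FIRST(S)={a,c}  FIRST(A)={a}  FIRST(B)={b}  FIRST(C)={b,c,d}

FIRST(C) = ["b", "c", "d"]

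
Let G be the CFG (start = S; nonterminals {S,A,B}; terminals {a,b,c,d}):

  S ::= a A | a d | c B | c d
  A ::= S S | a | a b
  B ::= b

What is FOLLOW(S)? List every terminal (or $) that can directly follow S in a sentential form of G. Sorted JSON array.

FIRST iteration:
pass 1:
  A via A→a: +{a}
  B via B→b: +{b}
  S via S→a A: +{a}
  S via S→c B: +{c}
  S: {a,c}  A: {a}  B: {b}
pass 2:
  A via A→S S: +{c}
  S: {a,c}  A: {a,c}  B: {b}
pass 3: — fixpoint
  S: {a,c}  A: {a,c}  B: {b}

Compute FOLLOW by fixpoint:
seed FOLLOW(S) with $
round 1:
  A→S S: FOLLOW(S) ⊇ FIRST(S) = {a,c}; new: +{a,c}
  S→a A: FOLLOW(A) ⊇ FOLLOW(S) ⊇ {$,a,c}; new: +{$,a,c}
  S→c B: FOLLOW(B) ⊇ FOLLOW(S) ⊇ {$,a,c}; new: +{$,a,c}
  FOLLOW(S)={$,a,c}  FOLLOW(A)={$,a,c}  FOLLOW(B)={$,a,c}
round 2: (no change)
  FOLLOW(S)={$,a,c}  FOLLOW(A)={$,a,c}  FOLLOW(B)={$,a,c}

FOLLOW(S) = ["$", "a", "c"]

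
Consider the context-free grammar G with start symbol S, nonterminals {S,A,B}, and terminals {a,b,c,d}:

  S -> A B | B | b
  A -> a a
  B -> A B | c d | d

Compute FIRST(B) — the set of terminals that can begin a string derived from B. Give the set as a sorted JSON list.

FIRST sets, iterate to fixpoint:
pass 1:
  A via A→a a: +{a}
  B via B→A B: +{a}
  B via B→c d: +{c}
  B via B→d: +{d}
  S via S→A B: +{a}
  S via S→B: +{c,d}
  S via S→b: +{b}
  FIRST[S]={a,b,c,d}  FIRST[A]={a}  FIRST[B]={a,c,d}
pass 2: (stable)
  FIRST[S]={a,b,c,d}  FIRST[A]={a}  FIRST[B]={a,c,d}

FIRST(B) = ["a", "c", "d"]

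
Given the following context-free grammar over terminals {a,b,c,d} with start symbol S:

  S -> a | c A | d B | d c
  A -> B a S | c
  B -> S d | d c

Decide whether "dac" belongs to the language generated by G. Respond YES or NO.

CNF form of G:
  S -> T1 B | T1 T2 | T2 A | a
  A -> B X3 | c
  B -> S T1 | T1 T2
  T0 -> a
  T1 -> d
  T2 -> c
  X3 -> T0 S

CYK fill:
  T[0,0] 'd' = {T1}  orig:{}
  T[1,1] 'a' = {S,T0}  orig:{S}
  T[2,2] 'c' = {A,T2}  orig:{A}
  T[0,1] 'da' = ∅
  T[1,2] 'ac' = ∅
  T[0,2] 'dac' = ∅

S ∉ T[0,2] ⇒ NO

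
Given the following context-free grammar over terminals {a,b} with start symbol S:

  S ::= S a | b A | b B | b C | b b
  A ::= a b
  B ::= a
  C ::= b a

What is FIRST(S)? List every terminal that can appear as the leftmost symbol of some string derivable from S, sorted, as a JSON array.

FIRST sets, iterate to fixpoint:
round 1:
  A via A→a b: +{a}
  B via B→a: +{a}
  C via C→b a: +{b}
  S via S→b A: +{b}
  S: {b}  A: {a}  B: {a}  C: {b}
round 2: done
  S: {b}  A: {a}  B: {a}  C: {b}

FIRST(S) = ["b"]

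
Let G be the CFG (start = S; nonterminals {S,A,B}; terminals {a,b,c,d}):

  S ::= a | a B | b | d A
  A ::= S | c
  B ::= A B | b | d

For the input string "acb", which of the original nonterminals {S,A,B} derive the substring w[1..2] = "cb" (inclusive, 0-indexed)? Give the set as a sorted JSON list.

Convert to CNF:
  S -> T0 B | T1 A | a | b
  A -> T0 B | T1 A | a | b | c
  B -> A B | b | d
  T0 -> a
  T1 -> d

Fill CYK table bottom-up — only the sub-triangle for w[1..2]:
  [1..1]={A}  "c"
  [2..2]={A,B,S}  "b"
  [1..2]={B}  "cb"

Original NTs in T[1,2] deriving "cb": ["B"]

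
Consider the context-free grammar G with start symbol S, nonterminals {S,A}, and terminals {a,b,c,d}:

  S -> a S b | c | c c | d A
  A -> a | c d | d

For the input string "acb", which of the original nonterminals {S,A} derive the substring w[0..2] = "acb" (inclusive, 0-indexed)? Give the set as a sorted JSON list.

CNF form of G:
  S -> T0 T0 | T1 A | T2 X4 | c
  A -> T0 T1 | a | d
  T0 -> c
  T1 -> d
  T2 -> a
  T3 -> b
  X4 -> S T3

Fill CYK table bottom-up (cells [i..j] with 0 ≤ i ≤ j ≤ 2 only):
  [0..0]={A,T2}  "a"  orig:{A}
  [1..1]={S,T0}  "c"  orig:{S}
  [2..2]={T3}  "b"  orig:{}
  [0..1]=∅  "ac"
  [1..2]={X4}  "cb"  orig:{}
  [0..2]={S}  "acb"

Original NTs in T[0,2] deriving "acb": ["S"]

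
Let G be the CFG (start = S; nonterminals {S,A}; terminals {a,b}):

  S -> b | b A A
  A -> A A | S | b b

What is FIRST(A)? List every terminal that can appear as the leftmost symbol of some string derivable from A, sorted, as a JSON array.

FIRST iteration:
[1]
  A via A→b b: +{b}
  S via S→b: +{b}
  FIRST(S)={b}  FIRST(A)={b}
[2] (no change)
  FIRST(S)={b}  FIRST(A)={b}

FIRST(A) = ["b"]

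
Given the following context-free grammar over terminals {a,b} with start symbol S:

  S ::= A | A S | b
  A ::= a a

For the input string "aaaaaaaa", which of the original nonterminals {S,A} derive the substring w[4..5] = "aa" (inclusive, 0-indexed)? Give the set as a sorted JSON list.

Convert to CNF:
  S -> A S | T0 T0 | b
  A -> T0 T0
  T0 -> a

Fill CYK table bottom-up — only the sub-triangle for w[4..5]:
  cell(4,4) a: {T0}  orig:{}
  cell(5,5) a: {T0}  orig:{}
  cell(4,5) aa: {A,S}

Original NTs in T[4,5] deriving "aa": ["A", "S"]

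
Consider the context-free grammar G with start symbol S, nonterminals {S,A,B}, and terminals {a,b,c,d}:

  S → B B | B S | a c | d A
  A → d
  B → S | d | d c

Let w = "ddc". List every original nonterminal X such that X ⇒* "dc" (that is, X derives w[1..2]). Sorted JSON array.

CNF form of G:
  S -> B B | B S | T0 T1 | T2 A
  A -> d
  B -> B B | B S | T0 T1 | T2 A | T2 T1 | d
  T0 -> a
  T1 -> c
  T2 -> d

Fill CYK table bottom-up — only the sub-triangle for w[1..2]:
  cell(1,1) d: {A,B,T2}  orig:{A,B}
  cell(2,2) c: {T1}  orig:{}
  cell(1,2) dc: {B}

Original NTs in T[1,2] deriving "dc": ["B"]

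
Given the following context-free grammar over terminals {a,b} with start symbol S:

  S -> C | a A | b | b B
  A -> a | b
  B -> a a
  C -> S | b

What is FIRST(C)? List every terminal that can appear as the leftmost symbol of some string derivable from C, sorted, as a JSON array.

FIRST iteration:
round 1:
  A via A→a: +{a}
  A via A→b: +{b}
  B via B→a a: +{a}
  C via C→b: +{b}
  S via S→C: +{b}
  S via S→a A: +{a}
  FIRST[S]={a,b}  FIRST[A]={a,b}  FIRST[B]={a}  FIRST[C]={b}
round 2:
  C via C→S: +{a}
  FIRST[S]={a,b}  FIRST[A]={a,b}  FIRST[B]={a}  FIRST[C]={a,b}
round 3: (no change)
  FIRST[S]={a,b}  FIRST[A]={a,b}  FIRST[B]={a}  FIRST[C]={a,b}

FIRST(C) = ["a", "b"]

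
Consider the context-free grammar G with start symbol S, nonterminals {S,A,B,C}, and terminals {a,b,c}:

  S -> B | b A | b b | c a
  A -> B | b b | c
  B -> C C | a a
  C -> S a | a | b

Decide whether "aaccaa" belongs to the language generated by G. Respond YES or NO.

Convert to CNF:
  S -> C C | T0 T0 | T1 A | T1 T1 | T2 T0
  A -> C C | T0 T0 | T1 T1 | c
  B -> C C | T0 T0
  C -> S T0 | a | b
  T0 -> a
  T1 -> b
  T2 -> c

CYK table (by increasing span):
  [0..0]={C,T0}  "a"  orig:{C}
  [1..1]={C,T0}  "a"  orig:{C}
  [2..2]={A,T2}  "c"  orig:{A}
  [3..3]={A,T2}  "c"  orig:{A}
  [4..4]={C,T0}  "a"  orig:{C}
  [5..5]={C,T0}  "a"  orig:{C}
  [0..1]={A,B,S}  "aa"
  [1..2]=∅  "ac"
  [2..3]=∅  "cc"
  [3..4]={S}  "ca"
  [4..5]={A,B,S}  "aa"
  [0..2]=∅  "aac"
  [1..3]=∅  "acc"
  [2..4]=∅  "cca"
  [3..5]={C}  "caa"
  [0..3]=∅  "aacc"
  [1..4]=∅  "acca"
  [2..5]=∅  "ccaa"
  [0..4]=∅  "aacca"
  [1..5]=∅  "accaa"
  [0..5]=∅  "aaccaa"

S ∉ T[0,5] ⇒ NO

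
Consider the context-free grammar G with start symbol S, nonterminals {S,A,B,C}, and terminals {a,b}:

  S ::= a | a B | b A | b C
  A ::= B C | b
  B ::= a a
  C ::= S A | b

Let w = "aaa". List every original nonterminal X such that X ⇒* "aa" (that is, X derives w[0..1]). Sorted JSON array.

CNF form of G:
  S -> T0 B | T1 A | T1 C | a
  A -> B C | b
  B -> T0 T0
  C -> S A | b
  T0 -> a
  T1 -> b

CYK table (by increasing span) — only the sub-triangle for w[0..1]:
  cell(0,0) a: {S,T0}  orig:{S}
  cell(1,1) a: {S,T0}  orig:{S}
  cell(0,1) aa: {B}

Original NTs in T[0,1] deriving "aa": ["B"]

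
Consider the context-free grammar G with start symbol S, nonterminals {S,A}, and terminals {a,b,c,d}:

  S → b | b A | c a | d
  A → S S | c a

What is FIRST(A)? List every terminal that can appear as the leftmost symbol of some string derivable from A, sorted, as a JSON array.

Compute FIRST by fixpoint:
[1]
  A via A→c a: +{c}
  S via S→b: +{b}
  S via S→c a: +{c}
  S via S→d: +{d}
  S: {b,c,d}  A: {c}
[2]
  A via A→S S: +{b,d}
  S: {b,c,d}  A: {b,c,d}
[3] done
  S: {b,c,d}  A: {b,c,d}

FIRST(A) = ["b", "c", "d"]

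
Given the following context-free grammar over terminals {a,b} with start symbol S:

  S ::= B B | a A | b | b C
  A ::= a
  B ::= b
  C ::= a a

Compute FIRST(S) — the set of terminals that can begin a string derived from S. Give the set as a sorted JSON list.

Compute FIRST by fixpoint:
pass 1:
  A via A→a: +{a}
  B via B→b: +{b}
  C via C→a a: +{a}
  S via S→B B: +{b}
  S via S→a A: +{a}
  S: {a,b}  A: {a}  B: {b}  C: {a}
pass 2: done
  S: {a,b}  A: {a}  B: {b}  C: {a}

FIRST(S) = ["a", "b"]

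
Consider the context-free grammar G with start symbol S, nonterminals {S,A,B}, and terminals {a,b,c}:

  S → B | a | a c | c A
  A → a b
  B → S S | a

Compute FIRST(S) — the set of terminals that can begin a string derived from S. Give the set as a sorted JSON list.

Compute FIRST by fixpoint:
iter 1:
  A via A→a b: +{a}
  B via B→a: +{a}
  S via S→B: +{a}
  S via S→c A: +{c}
  S: {a,c}  A: {a}  B: {a}
iter 2:
  B via B→S S: +{c}
  S: {a,c}  A: {a}  B: {a,c}
iter 3: — fixpoint
  S: {a,c}  A: {a}  B: {a,c}

FIRST(S) = ["a", "c"]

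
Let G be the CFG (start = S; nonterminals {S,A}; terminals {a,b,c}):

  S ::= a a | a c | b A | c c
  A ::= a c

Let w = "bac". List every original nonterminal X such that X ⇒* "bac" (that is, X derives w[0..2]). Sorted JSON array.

CNF form of G:
  S -> T0 T0 | T0 T1 | T1 T1 | T2 A
  A -> T0 T1
  T0 -> a
  T1 -> c
  T2 -> b

CYK fill, restricted to cells inside w[0..2]:
  T[0,0] 'b' = {T2}  orig:{}
  T[1,1] 'a' = {T0}  orig:{}
  T[2,2] 'c' = {T1}  orig:{}
  T[0,1] 'ba' = ∅
  T[1,2] 'ac' = {A,S}
  T[0,2] 'bac' = {S}

Original NTs in T[0,2] deriving "bac": ["S"]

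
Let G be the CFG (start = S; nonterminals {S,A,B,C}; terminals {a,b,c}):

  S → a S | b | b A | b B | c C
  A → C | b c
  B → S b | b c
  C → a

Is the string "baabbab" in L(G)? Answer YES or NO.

Convert to CNF:
  S -> T0 A | T0 B | T1 C | T2 S | b
  A -> T0 T1 | a
  B -> S T0 | T0 T1
  C -> a
  T0 -> b
  T1 -> c
  T2 -> a

CYK table (by increasing span):
  cell(0,0) b: {S,T0}  orig:{S}
  cell(1,1) a: {A,C,T2}  orig:{A,C}
  cell(2,2) a: {A,C,T2}  orig:{A,C}
  cell(3,3) b: {S,T0}  orig:{S}
  cell(4,4) b: {S,T0}  orig:{S}
  cell(5,5) a: {A,C,T2}  orig:{A,C}
  cell(6,6) b: {S,T0}  orig:{S}
  cell(0,1) ba: {S}
  cell(1,2) aa: ∅
  cell(2,3) ab: {S}
  cell(3,4) bb: {B}
  cell(4,5) ba: {S}
  cell(5,6) ab: {S}
  cell(0,2) baa: ∅
  cell(1,3) aab: {S}
  cell(2,4) abb: {B}
  cell(3,5) bba: ∅
  cell(4,6) bab: {B}
  cell(0,3) baab: ∅
  cell(1,4) aabb: {B}
  cell(2,5) abba: ∅
  cell(3,6) bbab: {S}
  cell(0,4) baabb: {S}
  cell(1,5) aabba: ∅
  cell(2,6) abbab: {S}
  cell(0,5) baabba: ∅
  cell(1,6) aabbab: {S}
  cell(0,6) baabbab: ∅

S ∉ T[0,6] ⇒ NO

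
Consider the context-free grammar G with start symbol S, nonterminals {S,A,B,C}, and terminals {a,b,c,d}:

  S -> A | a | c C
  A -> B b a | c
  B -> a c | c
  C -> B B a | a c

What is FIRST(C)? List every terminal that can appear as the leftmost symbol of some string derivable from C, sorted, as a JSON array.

FIRST sets, iterate to fixpoint:
round 1:
  A via A→c: +{c}
  B via B→a c: +{a}
  B via B→c: +{c}
  C via C→B B a: +{a,c}
  S via S→A: +{c}
  S via S→a: +{a}
  FIRST[S]={a,c}  FIRST[A]={c}  FIRST[B]={a,c}  FIRST[C]={a,c}
round 2:
  A via A→B b a: +{a}
  FIRST[S]={a,c}  FIRST[A]={a,c}  FIRST[B]={a,c}  FIRST[C]={a,c}
round 3: (stable)
  FIRST[S]={a,c}  FIRST[A]={a,c}  FIRST[B]={a,c}  FIRST[C]={a,c}

FIRST(C) = ["a", "c"]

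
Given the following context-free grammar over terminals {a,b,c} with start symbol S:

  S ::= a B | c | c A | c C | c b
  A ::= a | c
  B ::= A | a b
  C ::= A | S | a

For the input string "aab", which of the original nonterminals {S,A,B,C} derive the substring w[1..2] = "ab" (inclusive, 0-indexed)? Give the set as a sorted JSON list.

CNF form of G:
  S -> T0 B | T2 A | T2 C | T2 T1 | c
  A -> a | c
  B -> T0 T1 | a | c
  C -> T0 B | T2 A | T2 C | T2 T1 | a | c
  T0 -> a
  T1 -> b
  T2 -> c

Fill CYK table bottom-up, restricted to cells inside w[1..2]:
  T[1,1] 'a' = {A,B,C,T0}  orig:{A,B,C}
  T[2,2] 'b' = {T1}  orig:{}
  T[1,2] 'ab' = {B}

Original NTs in T[1,2] deriving "ab": ["B"]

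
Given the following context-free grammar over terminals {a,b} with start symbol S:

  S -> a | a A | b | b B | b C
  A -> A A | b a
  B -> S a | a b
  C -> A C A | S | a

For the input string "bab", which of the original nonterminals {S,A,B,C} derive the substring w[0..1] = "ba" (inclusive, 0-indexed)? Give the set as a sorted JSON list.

CNF form of G:
  S -> T0 B | T0 C | T1 A | a | b
  A -> A A | T0 T1
  B -> S T1 | T1 T0
  C -> A X2 | T0 B | T0 C | T1 A | a | b
  T0 -> b
  T1 -> a
  X2 -> C A

CYK table (by increasing span) — only the sub-triangle for w[0..1]:
  [0..0]={C,S,T0}  "b"  orig:{C,S}
  [1..1]={C,S,T1}  "a"  orig:{C,S}
  [0..1]={A,B,C,S}  "ba"

Original NTs in T[0,1] deriving "ba": ["A", "B", "C", "S"]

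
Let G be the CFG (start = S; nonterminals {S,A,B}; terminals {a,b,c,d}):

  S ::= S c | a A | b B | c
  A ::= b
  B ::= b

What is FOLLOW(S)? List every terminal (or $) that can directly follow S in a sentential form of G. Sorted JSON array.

FIRST sets, iterate to fixpoint:
iter 1:
  A via A→b: +{b}
  B via B→b: +{b}
  S via S→a A: +{a}
  S via S→b B: +{b}
  S via S→c: +{c}
  FIRST(S)={a,b,c}  FIRST(A)={b}  FIRST(B)={b}
iter 2: (stable)
  FIRST(S)={a,b,c}  FIRST(A)={b}  FIRST(B)={b}

Compute FOLLOW by fixpoint:
initialize: $ ∈ FOLLOW(S)
[1]
  S→S c: FOLLOW(S) ⊇ FIRST(c) = {c}; new: +{c}
  S→a A: FOLLOW(A) ⊇ FOLLOW(S) ⊇ {$,c}; new: +{$,c}
  S→b B: FOLLOW(B) ⊇ FOLLOW(S) ⊇ {$,c}; new: +{$,c}
  FOLLOW(S)={$,c}  FOLLOW(A)={$,c}  FOLLOW(B)={$,c}
[2] done
  FOLLOW(S)={$,c}  FOLLOW(A)={$,c}  FOLLOW(B)={$,c}

FOLLOW(S) = ["$", "c"]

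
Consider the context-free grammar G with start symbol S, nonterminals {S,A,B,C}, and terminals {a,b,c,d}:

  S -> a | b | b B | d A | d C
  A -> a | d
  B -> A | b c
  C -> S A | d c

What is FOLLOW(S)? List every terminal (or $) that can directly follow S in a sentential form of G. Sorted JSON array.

FIRST iteration:
round 1:
  A via A→a: +{a}
  A via A→d: +{d}
  B via B→A: +{a,d}
  B via B→b c: +{b}
  C via C→d c: +{d}
  S via S→a: +{a}
  S via S→b: +{b}
  S via S→d A: +{d}
  FIRST(S)={a,b,d}  FIRST(A)={a,d}  FIRST(B)={a,b,d}  FIRST(C)={d}
round 2:
  C via C→S A: +{a,b}
  FIRST(S)={a,b,d}  FIRST(A)={a,d}  FIRST(B)={a,b,d}  FIRST(C)={a,b,d}
round 3: — fixpoint
  FIRST(S)={a,b,d}  FIRST(A)={a,d}  FIRST(B)={a,b,d}  FIRST(C)={a,b,d}

FOLLOW sets:
FOLLOW(S) := {$}
iter 1:
  C→S A: FOLLOW(S) ⊇ FIRST(A) = {a,d}; new: +{a,d}
  S→b B: FOLLOW(B) ⊇ FOLLOW(S) ⊇ {$,a,d}; new: +{$,a,d}
  S→d A: FOLLOW(A) ⊇ FOLLOW(S) ⊇ {$,a,d}; new: +{$,a,d}
  S→d C: FOLLOW(C) ⊇ FOLLOW(S) ⊇ {$,a,d}; new: +{$,a,d}
  FOLLOW(S)={$,a,d}  FOLLOW(A)={$,a,d}  FOLLOW(B)={$,a,d}  FOLLOW(C)={$,a,d}
iter 2: — fixpoint
  FOLLOW(S)={$,a,d}  FOLLOW(A)={$,a,d}  FOLLOW(B)={$,a,d}  FOLLOW(C)={$,a,d}

FOLLOW(S) = ["$", "a", "d"]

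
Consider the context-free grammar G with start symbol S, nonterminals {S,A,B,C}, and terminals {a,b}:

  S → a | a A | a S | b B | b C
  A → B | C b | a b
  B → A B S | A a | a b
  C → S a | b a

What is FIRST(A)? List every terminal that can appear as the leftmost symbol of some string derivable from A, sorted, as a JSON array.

FIRST iteration:
round 1:
  A via A→a b: +{a}
  B via B→A B S: +{a}
  C via C→b a: +{b}
  S via S→a: +{a}
  S via S→b B: +{b}
  FIRST(S)={a,b}  FIRST(A)={a}  FIRST(B)={a}  FIRST(C)={b}
round 2:
  A via A→C b: +{b}
  B via B→A B S: +{b}
  C via C→S a: +{a}
  FIRST(S)={a,b}  FIRST(A)={a,b}  FIRST(B)={a,b}  FIRST(C)={a,b}
round 3: — fixpoint
  FIRST(S)={a,b}  FIRST(A)={a,b}  FIRST(B)={a,b}  FIRST(C)={a,b}

FIRST(A) = ["a", "b"]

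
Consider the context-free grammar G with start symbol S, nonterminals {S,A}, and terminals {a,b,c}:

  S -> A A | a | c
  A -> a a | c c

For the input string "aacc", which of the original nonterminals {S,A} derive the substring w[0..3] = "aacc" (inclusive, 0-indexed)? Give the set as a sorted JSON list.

CNF form of G:
  S -> A A | a | c
  A -> T0 T0 | T1 T1
  T0 -> a
  T1 -> c

CYK fill (cells [i..j] with 0 ≤ i ≤ j ≤ 3 only):
  T[0,0] 'a' = {S,T0}  orig:{S}
  T[1,1] 'a' = {S,T0}  orig:{S}
  T[2,2] 'c' = {S,T1}  orig:{S}
  T[3,3] 'c' = {S,T1}  orig:{S}
  T[0,1] 'aa' = {A}
  T[1,2] 'ac' = ∅
  T[2,3] 'cc' = {A}
  T[0,2] 'aac' = ∅
  T[1,3] 'acc' = ∅
  T[0,3] 'aacc' = {S}

Original NTs in T[0,3] deriving "aacc": ["S"]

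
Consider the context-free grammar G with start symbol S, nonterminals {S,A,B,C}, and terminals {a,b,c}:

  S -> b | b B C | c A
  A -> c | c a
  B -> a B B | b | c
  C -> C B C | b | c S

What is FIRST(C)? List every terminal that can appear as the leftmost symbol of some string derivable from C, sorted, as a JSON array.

FIRST iteration:
iter 1:
  A via A→c: +{c}
  B via B→a B B: +{a}
  B via B→b: +{b}
  B via B→c: +{c}
  C via C→b: +{b}
  C via C→c S: +{c}
  S via S→b: +{b}
  S via S→c A: +{c}
  S: {b,c}  A: {c}  B: {a,b,c}  C: {b,c}
iter 2: (no change)
  S: {b,c}  A: {c}  B: {a,b,c}  C: {b,c}

FIRST(C) = ["b", "c"]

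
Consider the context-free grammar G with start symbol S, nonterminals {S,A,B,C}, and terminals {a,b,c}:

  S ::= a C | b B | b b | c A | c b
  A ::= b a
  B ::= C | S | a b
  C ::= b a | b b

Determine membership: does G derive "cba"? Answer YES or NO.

Convert to CNF:
  S -> T0 B | T0 T0 | T1 C | T2 A | T2 T0
  A -> T0 T1
  B -> T0 B | T0 T0 | T0 T1 | T1 C | T1 T0 | T2 A | T2 T0
  C -> T0 T0 | T0 T1
  T0 -> b
  T1 -> a
  T2 -> c

CYK fill:
  [0..0]={T2}  "c"  orig:{}
  [1..1]={T0}  "b"  orig:{}
  [2..2]={T1}  "a"  orig:{}
  [0..1]={B,S}  "cb"
  [1..2]={A,B,C}  "ba"
  [0..2]={B,S}  "cba"

S ∈ T[0,2] ⇒ YES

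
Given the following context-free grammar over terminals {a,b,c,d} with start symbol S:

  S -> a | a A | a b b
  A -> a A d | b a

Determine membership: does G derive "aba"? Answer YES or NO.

Convert to CNF:
  S -> T0 A | T0 X4 | a
  A -> T0 X3 | T2 T0
  T0 -> a
  T1 -> d
  T2 -> b
  X3 -> A T1
  X4 -> T2 T2

CYK fill:
  [0..0]={S,T0}  "a"  orig:{S}
  [1..1]={T2}  "b"  orig:{}
  [2..2]={S,T0}  "a"  orig:{S}
  [0..1]=∅  "ab"
  [1..2]={A}  "ba"
  [0..2]={S}  "aba"

S ∈ T[0,2] ⇒ YES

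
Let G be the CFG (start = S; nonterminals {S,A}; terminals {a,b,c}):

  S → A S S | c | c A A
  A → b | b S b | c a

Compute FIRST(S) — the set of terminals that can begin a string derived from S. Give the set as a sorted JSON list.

FIRST sets, iterate to fixpoint:
pass 1:
  A via A→b: +{b}
  A via A→c a: +{c}
  S via S→A S S: +{b,c}
  FIRST[S]={b,c}  FIRST[A]={b,c}
pass 2: (no change)
  FIRST[S]={b,c}  FIRST[A]={b,c}

FIRST(S) = ["b", "c"]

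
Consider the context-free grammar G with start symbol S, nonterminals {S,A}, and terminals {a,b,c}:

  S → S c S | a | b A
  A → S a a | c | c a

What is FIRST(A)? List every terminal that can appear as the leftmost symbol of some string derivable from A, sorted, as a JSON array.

FIRST iteration:
[1]
  A via A→c: +{c}
  S via S→a: +{a}
  S via S→b A: +{b}
  FIRST(S)={a,b}  FIRST(A)={c}
[2]
  A via A→S a a: +{a,b}
  FIRST(S)={a,b}  FIRST(A)={a,b,c}
[3] done
  FIRST(S)={a,b}  FIRST(A)={a,b,c}

FIRST(A) = ["a", "b", "c"]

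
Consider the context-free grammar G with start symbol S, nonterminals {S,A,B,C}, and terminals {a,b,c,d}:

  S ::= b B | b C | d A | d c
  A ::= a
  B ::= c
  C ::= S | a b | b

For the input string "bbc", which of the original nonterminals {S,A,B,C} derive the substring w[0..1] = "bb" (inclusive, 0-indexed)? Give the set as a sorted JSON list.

Convert to CNF:
  S -> T1 B | T1 C | T2 A | T2 T3
  A -> a
  B -> c
  C -> T0 T1 | T1 B | T1 C | T2 A | T2 T3 | b
  T0 -> a
  T1 -> b
  T2 -> d
  T3 -> c

Fill CYK table bottom-up — only the sub-triangle for w[0..1]:
  [0..0]={C,T1}  "b"  orig:{C}
  [1..1]={C,T1}  "b"  orig:{C}
  [0..1]={C,S}  "bb"

Original NTs in T[0,1] deriving "bb": ["C", "S"]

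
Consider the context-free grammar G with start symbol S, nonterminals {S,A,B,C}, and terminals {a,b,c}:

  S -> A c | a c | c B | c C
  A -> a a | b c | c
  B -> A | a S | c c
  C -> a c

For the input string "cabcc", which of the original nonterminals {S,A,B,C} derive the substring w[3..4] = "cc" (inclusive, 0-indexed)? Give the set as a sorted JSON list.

CNF form of G:
  S -> A T2 | T0 T2 | T2 B | T2 C
  A -> T0 T0 | T1 T2 | c
  B -> T0 S | T0 T0 | T1 T2 | T2 T2 | c
  C -> T0 T2
  T0 -> a
  T1 -> b
  T2 -> c

CYK table (by increasing span) (cells [i..j] with 3 ≤ i ≤ j ≤ 4 only):
  cell(3,3) c: {A,B,T2}  orig:{A,B}
  cell(4,4) c: {A,B,T2}  orig:{A,B}
  cell(3,4) cc: {B,S}

Original NTs in T[3,4] deriving "cc": ["B", "S"]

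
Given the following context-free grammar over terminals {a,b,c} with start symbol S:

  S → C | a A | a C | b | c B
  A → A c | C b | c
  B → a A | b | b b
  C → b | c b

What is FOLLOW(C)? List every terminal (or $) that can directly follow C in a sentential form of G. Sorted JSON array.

FIRST iteration:
iter 1:
  A via A→c: +{c}
  B via B→a A: +{a}
  B via B→b: +{b}
  C via C→b: +{b}
  C via C→c b: +{c}
  S via S→C: +{b,c}
  S via S→a A: +{a}
  FIRST[S]={a,b,c}  FIRST[A]={c}  FIRST[B]={a,b}  FIRST[C]={b,c}
iter 2:
  A via A→C b: +{b}
  FIRST[S]={a,b,c}  FIRST[A]={b,c}  FIRST[B]={a,b}  FIRST[C]={b,c}
iter 3: — fixpoint
  FIRST[S]={a,b,c}  FIRST[A]={b,c}  FIRST[B]={a,b}  FIRST[C]={b,c}

FOLLOW iteration:
FOLLOW(S) := {$}
[1]
  A→A c: FOLLOW(A) ⊇ FIRST(c) = {c}; new: +{c}
  A→C b: FOLLOW(C) ⊇ FIRST(b) = {b}; new: +{b}
  S→C: FOLLOW(C) ⊇ FOLLOW(S) ⊇ {$}; new: +{$}
  S→a A: FOLLOW(A) ⊇ FOLLOW(S) ⊇ {$}; new: +{$}
  S→c B: FOLLOW(B) ⊇ FOLLOW(S) ⊇ {$}; new: +{$}
  FOLLOW(S)={$}  FOLLOW(A)={$,c}  FOLLOW(B)={$}  FOLLOW(C)={$,b}
[2] (stable)
  FOLLOW(S)={$}  FOLLOW(A)={$,c}  FOLLOW(B)={$}  FOLLOW(C)={$,b}

FOLLOW(C) = ["$", "b"]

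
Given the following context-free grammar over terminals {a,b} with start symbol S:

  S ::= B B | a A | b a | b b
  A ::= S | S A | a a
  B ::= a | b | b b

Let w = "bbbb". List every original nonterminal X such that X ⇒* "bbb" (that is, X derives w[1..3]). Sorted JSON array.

Convert to CNF:
  S -> B B | T0 A | T1 T0 | T1 T1
  A -> B B | S A | T0 A | T0 T0 | T1 T0 | T1 T1
  B -> T1 T1 | a | b
  T0 -> a
  T1 -> b

CYK fill, restricted to cells inside w[1..3]:
  T[1,1] 'b' = {B,T1}  orig:{B}
  T[2,2] 'b' = {B,T1}  orig:{B}
  T[3,3] 'b' = {B,T1}  orig:{B}
  T[1,2] 'bb' = {A,B,S}
  T[2,3] 'bb' = {A,B,S}
  T[1,3] 'bbb' = {A,S}

Original NTs in T[1,3] deriving "bbb": ["A", "S"]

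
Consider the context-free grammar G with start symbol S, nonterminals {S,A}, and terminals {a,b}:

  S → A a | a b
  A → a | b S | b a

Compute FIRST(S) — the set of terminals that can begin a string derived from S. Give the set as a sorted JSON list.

FIRST iteration:
round 1:
  A via A→a: +{a}
  A via A→b S: +{b}
  S via S→A a: +{a,b}
  FIRST(S)={a,b}  FIRST(A)={a,b}
round 2: (stable)
  FIRST(S)={a,b}  FIRST(A)={a,b}

FIRST(S) = ["a", "b"]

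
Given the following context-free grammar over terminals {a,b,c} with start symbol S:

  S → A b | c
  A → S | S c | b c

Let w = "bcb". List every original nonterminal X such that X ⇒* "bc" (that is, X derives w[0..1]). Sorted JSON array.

Convert to CNF:
  S -> A T0 | c
  A -> A T0 | S T1 | T0 T1 | c
  T0 -> b
  T1 -> c

CYK fill, restricted to cells inside w[0..1]:
  [0..0]={T0}  "b"  orig:{}
  [1..1]={A,S,T1}  "c"  orig:{A,S}
  [0..1]={A}  "bc"

Original NTs in T[0,1] deriving "bc": ["A"]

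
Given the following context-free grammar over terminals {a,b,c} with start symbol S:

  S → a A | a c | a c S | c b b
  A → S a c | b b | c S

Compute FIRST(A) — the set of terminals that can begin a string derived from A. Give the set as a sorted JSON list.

Compute FIRST by fixpoint:
pass 1:
  A via A→b b: +{b}
  A via A→c S: +{c}
  S via S→a A: +{a}
  S via S→c b b: +{c}
  S: {a,c}  A: {b,c}
pass 2:
  A via A→S a c: +{a}
  S: {a,c}  A: {a,b,c}
pass 3: done
  S: {a,c}  A: {a,b,c}

FIRST(A) = ["a", "b", "c"]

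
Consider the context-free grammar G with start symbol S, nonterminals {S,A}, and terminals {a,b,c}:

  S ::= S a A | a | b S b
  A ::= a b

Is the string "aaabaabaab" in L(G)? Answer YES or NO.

Convert to CNF:
  S -> S X2 | T1 X3 | a
  A -> T0 T1
  T0 -> a
  T1 -> b
  X2 -> T0 A
  X3 -> S T1

Fill CYK table bottom-up:
  T[0,0] 'a' = {S,T0}  orig:{S}
  T[1,1] 'a' = {S,T0}  orig:{S}
  T[2,2] 'a' = {S,T0}  orig:{S}
  T[3,3] 'b' = {T1}  orig:{}
  T[4,4] 'a' = {S,T0}  orig:{S}
  T[5,5] 'a' = {S,T0}  orig:{S}
  T[6,6] 'b' = {T1}  orig:{}
  T[7,7] 'a' = {S,T0}  orig:{S}
  T[8,8] 'a' = {S,T0}  orig:{S}
  T[9,9] 'b' = {T1}  orig:{}
  T[0,1] 'aa' = ∅
  T[1,2] 'aa' = ∅
  T[2,3] 'ab' = {A,X3}  orig:{A}
  T[3,4] 'ba' = ∅
  T[4,5] 'aa' = ∅
  T[5,6] 'ab' = {A,X3}  orig:{A}
  T[6,7] 'ba' = ∅
  T[7,8] 'aa' = ∅
  T[8,9] 'ab' = {A,X3}  orig:{A}
  T[0,2] 'aaa' = ∅
  T[1,3] 'aab' = {X2}  orig:{}
  T[2,4] 'aba' = ∅
  T[3,5] 'baa' = ∅
  T[4,6] 'aab' = {X2}  orig:{}
  T[5,7] 'aba' = ∅
  T[6,8] 'baa' = ∅
  T[7,9] 'aab' = {X2}  orig:{}
  T[0,3] 'aaab' = {S}
  T[1,4] 'aaba' = ∅
  T[2,5] 'abaa' = ∅
  T[3,6] 'baab' = ∅
  T[4,7] 'aaba' = ∅
  T[5,8] 'abaa' = ∅
  T[6,9] 'baab' = ∅
  T[0,4] 'aaaba' = ∅
  T[1,5] 'aabaa' = ∅
  T[2,6] 'abaab' = ∅
  T[3,7] 'baaba' = ∅
  T[4,8] 'aabaa' = ∅
  T[5,9] 'abaab' = ∅
  T[0,5] 'aaabaa' = ∅
  T[1,6] 'aabaab' = ∅
  T[2,7] 'abaaba' = ∅
  T[3,8] 'baabaa' = ∅
  T[4,9] 'aabaab' = ∅
  T[0,6] 'aaabaab' = {S}
  T[1,7] 'aabaaba' = ∅
  T[2,8] 'abaabaa' = ∅
  T[3,9] 'baabaab' = ∅
  T[0,7] 'aaabaaba' = ∅
  T[1,8] 'aabaabaa' = ∅
  T[2,9] 'abaabaab' = ∅
  T[0,8] 'aaabaabaa' = ∅
  T[1,9] 'aabaabaab' = ∅
  T[0,9] 'aaabaabaab' = {S}

S ∈ T[0,9] ⇒ YES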